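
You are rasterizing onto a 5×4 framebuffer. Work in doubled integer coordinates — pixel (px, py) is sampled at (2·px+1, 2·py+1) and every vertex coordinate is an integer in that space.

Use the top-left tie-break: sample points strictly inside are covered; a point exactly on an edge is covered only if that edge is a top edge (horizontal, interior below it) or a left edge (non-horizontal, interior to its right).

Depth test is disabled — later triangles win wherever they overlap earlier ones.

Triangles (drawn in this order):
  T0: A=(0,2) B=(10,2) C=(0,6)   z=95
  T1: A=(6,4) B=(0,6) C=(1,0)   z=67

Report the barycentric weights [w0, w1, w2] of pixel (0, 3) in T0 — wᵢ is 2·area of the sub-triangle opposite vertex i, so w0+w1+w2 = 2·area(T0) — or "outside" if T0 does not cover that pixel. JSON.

T0:
  2·area = 40
  edge (0, 2)→(10, 2): d=(10,0) top-left  bias=+0
  edge (10, 2)→(0, 6): d=(-10,4) right/bottom  bias=-1
  edge (0, 6)→(0, 2): d=(0,-4) top-left  bias=+0
    (0,1)@(1, 3): e=[10,26,4] → #
    (1,1)@(3, 3): e=[10,18,12] → #
    (2,1)@(5, 3): e=[10,10,20] → #
    (3,1)@(7, 3): e=[10,2,28] → #
    (4,1)@(9, 3): e=[10,-6,36] → ·
    (0,2)@(1, 5): e=[30,6,4] → #
    (1,2)@(3, 5): e=[30,-2,12] → ·
    (2,2)@(5, 5): e=[30,-10,20] → ·
    (3,2)@(7, 5): e=[30,-18,28] → ·
    (0,3)@(1, 7): e=[50,-14,4] → ·
  covered (5 px):
    · · · · ·
    # # # # ·
    # · · · ·
    · · · · ·
T1:
  2·area = 34
  edge (6, 4)→(0, 6): d=(-6,2) right/bottom  bias=-1
  edge (0, 6)→(1, 0): d=(1,-6) top-left  bias=+0
  edge (1, 0)→(6, 4): d=(5,4) right/bottom  bias=-1
    (0,0)@(1, 1): e=[28,1,5] → #
    (1,0)@(3, 1): e=[24,13,-3] → ·
    (0,1)@(1, 3): e=[16,3,15] → #
    (1,1)@(3, 3): e=[12,15,7] → #
    (2,1)@(5, 3): e=[8,27,-1] → ·
    (4,1)@(9, 3): e=[0,51,-17] → ·  [on edge]
    (0,2)@(1, 5): e=[4,5,25] → #
    (1,2)@(3, 5): e=[0,17,17] → ·  [on edge]
    (0,3)@(1, 7): e=[-8,7,35] → ·
  covered (4 px):
    # · · · ·
    # # · · ·
    # · · · ·
    · · · · ·

Final: "outside"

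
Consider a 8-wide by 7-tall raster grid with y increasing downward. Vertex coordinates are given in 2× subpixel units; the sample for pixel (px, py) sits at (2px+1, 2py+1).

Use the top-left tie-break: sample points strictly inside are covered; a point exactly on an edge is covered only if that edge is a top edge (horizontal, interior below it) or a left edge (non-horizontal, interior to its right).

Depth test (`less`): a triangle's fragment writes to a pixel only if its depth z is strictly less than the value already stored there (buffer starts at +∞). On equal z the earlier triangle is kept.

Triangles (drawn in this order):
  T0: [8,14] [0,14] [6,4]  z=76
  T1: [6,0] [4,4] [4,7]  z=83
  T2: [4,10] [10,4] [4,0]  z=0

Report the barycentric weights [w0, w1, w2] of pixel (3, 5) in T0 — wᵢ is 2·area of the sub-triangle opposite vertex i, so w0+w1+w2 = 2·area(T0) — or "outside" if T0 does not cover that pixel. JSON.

T0:
  2·area = 80
  edge (8, 14)→(0, 14): d=(-8,0) right/bottom  bias=-1
  edge (0, 14)→(6, 4): d=(6,-10) top-left  bias=+0
  edge (6, 4)→(8, 14): d=(2,10) right/bottom  bias=-1
    (2,3)@(5, 7): e=[56,8,16] → X
    (3,3)@(7, 7): e=[56,28,-4] → .
    (1,4)@(3, 9): e=[40,0,40] → X  [on edge]
    (3,4)@(7, 9): e=[40,40,0] → .  [on edge]
    (1,5)@(3, 11): e=[24,12,44] → X
    (3,5)@(7, 11): e=[24,52,4] → X
    (4,5)@(9, 11): e=[24,72,-16] → .
    (0,6)@(1, 13): e=[8,4,68] → X
    (4,6)@(9, 13): e=[8,84,-12] → .
  covered (10 px):
    . . . . . . . .
    . . . . . . . .
    . . . . . . . .
    . . X . . . . .
    . X X . . . . .
    . X X X . . . .
    X X X X . . . .
T1:
  2·area = 6  (B↔C swapped to make it positive)
  edge (6, 0)→(4, 7): d=(-2,7) right/bottom  bias=-1
  edge (4, 7)→(4, 4): d=(0,-3) top-left  bias=+0
  edge (4, 4)→(6, 0): d=(2,-4) top-left  bias=+0
    (2,1)@(5, 3): e=[1,3,2] → X
    (3,1)@(7, 3): e=[-13,9,10] → .
    (2,2)@(5, 5): e=[-3,3,6] → .
  covered (1 px):
    . . . . . . . .
    . . X . . . . .
    . . . . . . . .
    . . . . . . . .
    . . . . . . . .
    . . . . . . . .
    . . . . . . . .
T2:
  2·area = 60  (B↔C swapped to make it positive)
  edge (4, 10)→(4, 0): d=(0,-10) top-left  bias=+0
  edge (4, 0)→(10, 4): d=(6,4) right/bottom  bias=-1
  edge (10, 4)→(4, 10): d=(-6,6) right/bottom  bias=-1
    (2,0)@(5, 1): e=[10,2,48] → X
    (3,0)@(7, 1): e=[30,-6,36] → .
    (6,0)@(13, 1): e=[90,-30,0] → .  [on edge]
    (2,1)@(5, 3): e=[10,14,36] → X
    (3,1)@(7, 3): e=[30,6,24] → X
    (4,1)@(9, 3): e=[50,-2,12] → .
    (5,1)@(11, 3): e=[70,-10,0] → .  [on edge]
    (2,2)@(5, 5): e=[10,26,24] → X
    (4,2)@(9, 5): e=[50,10,0] → .  [on edge]
    (2,3)@(5, 7): e=[10,38,12] → X
    (3,3)@(7, 7): e=[30,30,0] → .  [on edge]
    (2,4)@(5, 9): e=[10,50,0] → .  [on edge]
    (1,5)@(3, 11): e=[-10,70,0] → .  [on edge]
    (0,6)@(1, 13): e=[-30,90,0] → .  [on edge]
  covered (6 px):
    . . X . . . . .
    . . X X . . . .
    . . X X . . . .
    . . X . . . . .
    . . . . . . . .
    . . . . . . . .
    . . . . . . . .

Result: [52,4,24]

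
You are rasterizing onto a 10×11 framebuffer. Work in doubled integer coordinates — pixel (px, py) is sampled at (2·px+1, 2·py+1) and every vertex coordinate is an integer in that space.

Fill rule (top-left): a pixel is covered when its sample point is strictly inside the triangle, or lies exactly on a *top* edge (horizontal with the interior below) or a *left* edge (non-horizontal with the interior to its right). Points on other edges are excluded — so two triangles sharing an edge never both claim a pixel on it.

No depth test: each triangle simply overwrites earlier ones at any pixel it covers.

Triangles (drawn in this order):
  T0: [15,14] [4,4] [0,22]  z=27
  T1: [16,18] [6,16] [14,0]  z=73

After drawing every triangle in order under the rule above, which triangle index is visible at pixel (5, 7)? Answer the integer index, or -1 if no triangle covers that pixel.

T0:
  2·area = 238  (B↔C swapped to make it positive)
  edge (15, 14)→(0, 22): d=(-15,8) right/bottom  bias=-1
  edge (0, 22)→(4, 4): d=(4,-18) top-left  bias=+0
  edge (4, 4)→(15, 14): d=(11,10) right/bottom  bias=-1
    (2,2)@(5, 5): e=[215,22,1] → X
    (3,2)@(7, 5): e=[199,58,-19] → .
    (2,3)@(5, 7): e=[185,30,23] → X
    (3,3)@(7, 7): e=[169,66,3] → X
    (4,3)@(9, 7): e=[153,102,-17] → .
    (1,4)@(3, 9): e=[171,2,65] → X
    (4,4)@(9, 9): e=[123,110,5] → X
    (5,4)@(11, 9): e=[107,146,-15] → .
    (1,5)@(3, 11): e=[141,10,87] → X
    (5,5)@(11, 11): e=[77,154,7] → X
    (6,5)@(13, 11): e=[61,190,-13] → .
    (1,6)@(3, 13): e=[111,18,109] → X
  covered (32 px):
    . . . . . . . . . .
    . . . . . . . . . .
    . . X . . . . . . .
    . . X X . . . . . .
    . X X X X . . . . .
    . X X X X X . . . .
    . X X X X X X . . .
    . X X X X X X . . .
    . X X X X . . . . .
    X X X . . . . . . .
    X . . . . . . . . .
T1:
  2·area = 176
  edge (16, 18)→(6, 16): d=(-10,-2) top-left  bias=+0
  edge (6, 16)→(14, 0): d=(8,-16) top-left  bias=+0
  edge (14, 0)→(16, 18): d=(2,18) right/bottom  bias=-1
    (6,1)@(13, 3): e=[144,8,24] → X
    (7,1)@(15, 3): e=[148,40,-12] → .
    (6,2)@(13, 5): e=[124,24,28] → X
    (7,2)@(15, 5): e=[128,56,-8] → .
    (5,3)@(11, 7): e=[100,8,68] → X
    (7,3)@(15, 7): e=[108,72,-4] → .
    (5,4)@(11, 9): e=[80,24,72] → X
    (7,4)@(15, 9): e=[88,88,0] → .  [on edge]
    (4,5)@(9, 11): e=[56,8,112] → X
    (7,5)@(15, 11): e=[68,104,4] → X
    (8,5)@(17, 11): e=[72,136,-32] → .
    (4,6)@(9, 13): e=[36,24,116] → X
    (0,7)@(1, 15): e=[0,-88,264] → .  [on edge]
    (5,8)@(11, 17): e=[0,88,88] → X  [on edge]
  covered (22 px):
    . . . . . . . . . .
    . . . . . . X . . .
    . . . . . . X . . .
    . . . . . X X . . .
    . . . . . X X . . .
    . . . . X X X X . .
    . . . . X X X X . .
    . . . X X X X X . .
    . . . . . X X X . .
    . . . . . . . . . .
    . . . . . . . . . .

Z-buffer (winner per pixel, '.' = empty):
  . . . . . . . . . .
  . . . . . . 1 . . .
  . . 0 . . . 1 . . .
  . . 0 0 . 1 1 . . .
  . 0 0 0 0 1 1 . . .
  . 0 0 0 1 1 1 1 . .
  . 0 0 0 1 1 1 1 . .
  . 0 0 1 1 1 1 1 . .
  . 0 0 0 0 1 1 1 . .
  0 0 0 . . . . . . .
  0 . . . . . . . . .

Result: 1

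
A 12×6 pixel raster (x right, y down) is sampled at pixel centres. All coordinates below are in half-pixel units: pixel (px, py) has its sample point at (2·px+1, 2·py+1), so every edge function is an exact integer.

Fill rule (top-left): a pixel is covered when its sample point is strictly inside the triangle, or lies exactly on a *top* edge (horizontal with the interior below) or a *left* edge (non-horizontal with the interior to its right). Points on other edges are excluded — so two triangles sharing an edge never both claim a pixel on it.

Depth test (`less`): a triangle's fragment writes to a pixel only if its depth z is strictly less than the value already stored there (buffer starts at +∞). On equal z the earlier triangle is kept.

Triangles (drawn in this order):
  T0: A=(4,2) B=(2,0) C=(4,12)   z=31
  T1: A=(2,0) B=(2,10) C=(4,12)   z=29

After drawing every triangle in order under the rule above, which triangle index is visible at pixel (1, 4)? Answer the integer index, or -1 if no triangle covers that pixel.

T0:
  2·area = 20  (B↔C swapped to make it positive)
  edge (4, 2)→(4, 12): d=(0,10) right/bottom  bias=-1
  edge (4, 12)→(2, 0): d=(-2,-12) top-left  bias=+0
  edge (2, 0)→(4, 2): d=(2,2) right/bottom  bias=-1
    (1,0)@(3, 1): e=[10,10,0] → ·  [on edge]
    (1,1)@(3, 3): e=[10,6,4] → █
    (2,1)@(5, 3): e=[-10,30,0] → ·  [on edge]
    (1,2)@(3, 5): e=[10,2,8] → █
    (2,2)@(5, 5): e=[-10,26,4] → ·
    (3,2)@(7, 5): e=[-30,50,0] → ·  [on edge]
    (1,3)@(3, 7): e=[10,-2,12] → ·
    (4,3)@(9, 7): e=[-50,70,0] → ·  [on edge]
    (5,4)@(11, 9): e=[-70,90,0] → ·  [on edge]
    (6,5)@(13, 11): e=[-90,110,0] → ·  [on edge]
  covered (2 px):
    · · · · · · · · · · · ·
    · █ · · · · · · · · · ·
    · █ · · · · · · · · · ·
    · · · · · · · · · · · ·
    · · · · · · · · · · · ·
    · · · · · · · · · · · ·
T1:
  2·area = 20  (B↔C swapped to make it positive)
  edge (2, 0)→(4, 12): d=(2,12) right/bottom  bias=-1
  edge (4, 12)→(2, 10): d=(-2,-2) top-left  bias=+0
  edge (2, 10)→(2, 0): d=(0,-10) top-left  bias=+0
    (1,3)@(3, 7): e=[2,8,10] → █
    (2,3)@(5, 7): e=[-22,12,30] → ·
    (0,4)@(1, 9): e=[30,0,-10] → ·  [on edge]
    (1,4)@(3, 9): e=[6,4,10] → █
    (2,4)@(5, 9): e=[-18,8,30] → ·
    (1,5)@(3, 11): e=[10,0,10] → █  [on edge]
    (2,5)@(5, 11): e=[-14,4,30] → ·
  covered (3 px):
    · · · · · · · · · · · ·
    · · · · · · · · · · · ·
    · · · · · · · · · · · ·
    · █ · · · · · · · · · ·
    · █ · · · · · · · · · ·
    · █ · · · · · · · · · ·

Z-buffer (winner per pixel, '.' = empty):
  . . . . . . . . . . . .
  . 0 . . . . . . . . . .
  . 0 . . . . . . . . . .
  . 1 . . . . . . . . . .
  . 1 . . . . . . . . . .
  . 1 . . . . . . . . . .

Final: 1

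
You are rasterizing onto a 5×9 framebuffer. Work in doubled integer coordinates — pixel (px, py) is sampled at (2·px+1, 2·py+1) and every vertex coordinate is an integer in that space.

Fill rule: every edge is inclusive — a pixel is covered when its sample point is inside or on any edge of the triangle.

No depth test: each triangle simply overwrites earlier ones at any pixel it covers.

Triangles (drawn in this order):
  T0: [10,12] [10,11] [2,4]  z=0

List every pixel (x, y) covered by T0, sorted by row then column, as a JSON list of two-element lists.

T0:
  2·area = 8  (B↔C swapped to make it positive)
  edge (10, 12)→(2, 4): d=(-8,-8) inclusive
  edge (2, 4)→(10, 11): d=(8,7) inclusive
  edge (10, 11)→(10, 12): d=(0,1) inclusive
    (0,1)@(1, 3): e=[0,-1,9] → ·  [on edge]
    (1,2)@(3, 5): e=[0,1,7] → █  [on edge]
    (2,2)@(5, 5): e=[16,-13,5] → ·
    (1,3)@(3, 7): e=[-16,17,7] → ·
    (2,3)@(5, 7): e=[0,3,5] → █  [on edge]
    (3,3)@(7, 7): e=[16,-11,3] → ·
    (2,4)@(5, 9): e=[-16,19,5] → ·
    (3,4)@(7, 9): e=[0,5,3] → █  [on edge]
    (4,4)@(9, 9): e=[16,-9,1] → ·
    (3,5)@(7, 11): e=[-16,21,3] → ·
    (4,5)@(9, 11): e=[0,7,1] → █  [on edge]
    (4,6)@(9, 13): e=[-16,23,1] → ·
  covered (4 px):
    · · · · ·
    · · · · ·
    · █ · · ·
    · · █ · ·
    · · · █ ·
    · · · · █
    · · · · ·
    · · · · ·
    · · · · ·

Answer: [[1,2],[2,3],[3,4],[4,5]]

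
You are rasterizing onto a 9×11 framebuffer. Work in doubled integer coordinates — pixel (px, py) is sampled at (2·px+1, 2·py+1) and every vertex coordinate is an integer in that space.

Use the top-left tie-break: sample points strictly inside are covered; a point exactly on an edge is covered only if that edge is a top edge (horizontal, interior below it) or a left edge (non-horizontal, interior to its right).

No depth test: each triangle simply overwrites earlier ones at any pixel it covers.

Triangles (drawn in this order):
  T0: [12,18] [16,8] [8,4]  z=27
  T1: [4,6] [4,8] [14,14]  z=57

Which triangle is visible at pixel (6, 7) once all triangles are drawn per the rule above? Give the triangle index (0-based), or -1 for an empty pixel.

T0:
  2·area = 96  (B↔C swapped to make it positive)
  edge (12, 18)→(8, 4): d=(-4,-14) top-left  bias=+0
  edge (8, 4)→(16, 8): d=(8,4) right/bottom  bias=-1
  edge (16, 8)→(12, 18): d=(-4,10) right/bottom  bias=-1
    (4,2)@(9, 5): e=[10,4,82] → █
    (5,2)@(11, 5): e=[38,-4,62] → ·
    (4,3)@(9, 7): e=[2,20,74] → █
    (5,3)@(11, 7): e=[30,12,54] → █
    (6,3)@(13, 7): e=[58,4,34] → █
    (7,3)@(15, 7): e=[86,-4,14] → ·
    (4,4)@(9, 9): e=[-6,36,66] → ·
    (5,4)@(11, 9): e=[22,28,46] → █
    (7,4)@(15, 9): e=[78,12,6] → █
    (8,4)@(17, 9): e=[106,4,-14] → ·
    (5,5)@(11, 11): e=[14,44,38] → █
    (7,5)@(15, 11): e=[70,28,-2] → ·
  covered (12 px):
    · · · · · · · · ·
    · · · · · · · · ·
    · · · · █ · · · ·
    · · · · █ █ █ · ·
    · · · · · █ █ █ ·
    · · · · · █ █ · ·
    · · · · · █ █ · ·
    · · · · · · █ · ·
    · · · · · · · · ·
    · · · · · · · · ·
    · · · · · · · · ·
T1:
  2·area = 20  (B↔C swapped to make it positive)
  edge (4, 6)→(14, 14): d=(10,8) right/bottom  bias=-1
  edge (14, 14)→(4, 8): d=(-10,-6) top-left  bias=+0
  edge (4, 8)→(4, 6): d=(0,-2) top-left  bias=+0
    (2,3)@(5, 7): e=[2,16,2] → █
    (3,3)@(7, 7): e=[-14,28,6] → ·
    (2,4)@(5, 9): e=[22,-4,2] → ·
    (3,4)@(7, 9): e=[6,8,6] → █
    (4,4)@(9, 9): e=[-10,20,10] → ·
    (3,5)@(7, 11): e=[26,-12,6] → ·
    (4,5)@(9, 11): e=[10,0,10] → █  [on edge]
    (5,5)@(11, 11): e=[-6,12,14] → ·
    (4,6)@(9, 13): e=[30,-20,10] → ·
  covered (3 px):
    · · · · · · · · ·
    · · · · · · · · ·
    · · · · · · · · ·
    · · █ · · · · · ·
    · · · █ · · · · ·
    · · · · █ · · · ·
    · · · · · · · · ·
    · · · · · · · · ·
    · · · · · · · · ·
    · · · · · · · · ·
    · · · · · · · · ·

Z-buffer (winner per pixel, '.' = empty):
  . . . . . . . . .
  . . . . . . . . .
  . . . . 0 . . . .
  . . 1 . 0 0 0 . .
  . . . 1 . 0 0 0 .
  . . . . 1 0 0 . .
  . . . . . 0 0 . .
  . . . . . . 0 . .
  . . . . . . . . .
  . . . . . . . . .
  . . . . . . . . .

Result: 0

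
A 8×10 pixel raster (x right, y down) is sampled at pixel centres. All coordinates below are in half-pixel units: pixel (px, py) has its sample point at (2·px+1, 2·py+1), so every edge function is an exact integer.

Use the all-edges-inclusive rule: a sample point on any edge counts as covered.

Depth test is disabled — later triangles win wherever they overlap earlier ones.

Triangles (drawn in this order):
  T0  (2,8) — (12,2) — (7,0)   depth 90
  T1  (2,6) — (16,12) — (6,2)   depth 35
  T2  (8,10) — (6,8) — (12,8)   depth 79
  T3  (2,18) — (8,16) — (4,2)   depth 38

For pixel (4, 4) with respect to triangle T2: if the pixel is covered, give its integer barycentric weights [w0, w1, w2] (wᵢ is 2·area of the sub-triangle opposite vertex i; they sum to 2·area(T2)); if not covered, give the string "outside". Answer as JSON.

T0:
  2·area = 50  (B↔C swapped to make it positive)
  edge (2, 8)→(7, 0): d=(5,-8) inclusive
  edge (7, 0)→(12, 2): d=(5,2) inclusive
  edge (12, 2)→(2, 8): d=(-10,6) inclusive
    (3,0)@(7, 1): e=[5,5,40] → #
    (4,0)@(9, 1): e=[21,1,28] → #
    (5,0)@(11, 1): e=[37,-3,16] → ·
    (3,1)@(7, 3): e=[15,15,20] → #
    (5,1)@(11, 3): e=[47,7,-4] → ·
    (2,2)@(5, 5): e=[9,29,12] → #
    (3,2)@(7, 5): e=[25,25,0] → #  [on edge]
    (4,2)@(9, 5): e=[41,21,-12] → ·
    (1,3)@(3, 7): e=[3,43,4] → #
    (2,3)@(5, 7): e=[19,39,-8] → ·
    (3,3)@(7, 7): e=[35,35,-20] → ·
    (1,4)@(3, 9): e=[13,53,-16] → ·
  covered (7 px):
    · · · # # · · ·
    · · · # # · · ·
    · · # # · · · ·
    · # · · · · · ·
    · · · · · · · ·
    · · · · · · · ·
    · · · · · · · ·
    · · · · · · · ·
    · · · · · · · ·
    · · · · · · · ·
T1:
  2·area = 80  (B↔C swapped to make it positive)
  edge (2, 6)→(6, 2): d=(4,-4) inclusive
  edge (6, 2)→(16, 12): d=(10,10) inclusive
  edge (16, 12)→(2, 6): d=(-14,-6) inclusive
    (2,0)@(5, 1): e=[-8,0,88] → ·  [on edge]
    (3,0)@(7, 1): e=[0,-20,100] → ·  [on edge]
    (2,1)@(5, 3): e=[0,20,60] → #  [on edge]
    (3,1)@(7, 3): e=[8,0,72] → #  [on edge]
    (4,1)@(9, 3): e=[16,-20,84] → ·
    (1,2)@(3, 5): e=[0,60,20] → #  [on edge]
    (4,2)@(9, 5): e=[24,0,56] → #  [on edge]
    (5,2)@(11, 5): e=[32,-20,68] → ·
    (0,3)@(1, 7): e=[0,100,-20] → ·  [on edge]
    (1,3)@(3, 7): e=[8,80,-8] → ·
    (2,3)@(5, 7): e=[16,60,4] → #
    (5,3)@(11, 7): e=[40,0,40] → #  [on edge]
    (4,4)@(9, 9): e=[40,40,0] → #  [on edge]
    (6,4)@(13, 9): e=[56,0,24] → #  [on edge]
    (7,5)@(15, 11): e=[72,0,8] → #  [on edge]
  covered (14 px):
    · · · · · · · ·
    · · # # · · · ·
    · # # # # · · ·
    · · # # # # · ·
    · · · · # # # ·
    · · · · · · · #
    · · · · · · · ·
    · · · · · · · ·
    · · · · · · · ·
    · · · · · · · ·
T2:
  2·area = 12
  edge (8, 10)→(6, 8): d=(-2,-2) inclusive
  edge (6, 8)→(12, 8): d=(6,0) inclusive
  edge (12, 8)→(8, 10): d=(-4,2) inclusive
    (0,1)@(1, 3): e=[0,-30,42] → ·  [on edge]
    (1,2)@(3, 5): e=[0,-18,30] → ·  [on edge]
    (2,3)@(5, 7): e=[0,-6,18] → ·  [on edge]
    (3,4)@(7, 9): e=[0,6,6] → #  [on edge]
    (4,4)@(9, 9): e=[4,6,2] → #
    (5,4)@(11, 9): e=[8,6,-2] → ·
    (3,5)@(7, 11): e=[-4,18,-2] → ·
    (4,5)@(9, 11): e=[0,18,-6] → ·  [on edge]
    (5,6)@(11, 13): e=[0,30,-18] → ·  [on edge]
    (6,7)@(13, 15): e=[0,42,-30] → ·  [on edge]
    (7,8)@(15, 17): e=[0,54,-42] → ·  [on edge]
  covered (2 px):
    · · · · · · · ·
    · · · · · · · ·
    · · · · · · · ·
    · · · · · · · ·
    · · · # # · · ·
    · · · · · · · ·
    · · · · · · · ·
    · · · · · · · ·
    · · · · · · · ·
    · · · · · · · ·
T3:
  2·area = 92  (B↔C swapped to make it positive)
  edge (2, 18)→(4, 2): d=(2,-16) inclusive
  edge (4, 2)→(8, 16): d=(4,14) inclusive
  edge (8, 16)→(2, 18): d=(-6,2) inclusive
    (2,3)@(5, 7): e=[26,6,60] → #
    (3,3)@(7, 7): e=[58,-22,56] → ·
    (2,4)@(5, 9): e=[30,14,48] → #
    (3,4)@(7, 9): e=[62,-14,44] → ·
    (1,5)@(3, 11): e=[2,50,40] → #
    (3,5)@(7, 11): e=[66,-6,32] → ·
    (1,6)@(3, 13): e=[6,58,28] → #
    (3,6)@(7, 13): e=[70,2,20] → #
    (4,6)@(9, 13): e=[102,-26,16] → ·
    (1,7)@(3, 15): e=[10,66,16] → #
    (4,7)@(9, 15): e=[106,-18,4] → ·
    (5,7)@(11, 15): e=[138,-46,0] → ·  [on edge]
    (2,8)@(5, 17): e=[46,46,0] → #  [on edge]
  covered (12 px):
    · · · · · · · ·
    · · · · · · · ·
    · · · · · · · ·
    · · # · · · · ·
    · · # · · · · ·
    · # # · · · · ·
    · # # # · · · ·
    · # # # · · · ·
    · # # · · · · ·
    · · · · · · · ·

Answer: [6,2,4]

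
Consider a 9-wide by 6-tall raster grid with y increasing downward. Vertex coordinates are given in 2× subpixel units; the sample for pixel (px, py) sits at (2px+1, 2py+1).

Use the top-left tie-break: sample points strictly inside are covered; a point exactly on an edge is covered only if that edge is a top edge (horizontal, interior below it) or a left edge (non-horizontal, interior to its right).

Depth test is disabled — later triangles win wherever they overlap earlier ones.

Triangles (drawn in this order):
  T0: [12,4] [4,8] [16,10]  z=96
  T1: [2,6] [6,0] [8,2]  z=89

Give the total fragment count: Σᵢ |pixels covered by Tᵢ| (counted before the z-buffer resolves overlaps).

T0:
  2·area = 64  (B↔C swapped to make it positive)
  edge (12, 4)→(16, 10): d=(4,6) right/bottom  bias=-1
  edge (16, 10)→(4, 8): d=(-12,-2) top-left  bias=+0
  edge (4, 8)→(12, 4): d=(8,-4) top-left  bias=+0
    (5,2)@(11, 5): e=[10,50,4] → #
    (6,2)@(13, 5): e=[-2,54,12] → ·
    (3,3)@(7, 7): e=[42,18,4] → #
    (4,3)@(9, 7): e=[30,22,12] → #
    (6,3)@(13, 7): e=[6,30,28] → #
    (7,3)@(15, 7): e=[-6,34,36] → ·
    (3,4)@(7, 9): e=[50,-6,20] → ·
    (4,4)@(9, 9): e=[38,-2,28] → ·
    (5,4)@(11, 9): e=[26,2,36] → #
    (7,4)@(15, 9): e=[2,10,52] → #
    (8,4)@(17, 9): e=[-10,14,60] → ·
    (5,5)@(11, 11): e=[34,-22,52] → ·
  covered (8 px):
    · · · · · · · · ·
    · · · · · · · · ·
    · · · · · # · · ·
    · · · # # # # · ·
    · · · · · # # # ·
    · · · · · · · · ·
T1:
  2·area = 20
  edge (2, 6)→(6, 0): d=(4,-6) top-left  bias=+0
  edge (6, 0)→(8, 2): d=(2,2) right/bottom  bias=-1
  edge (8, 2)→(2, 6): d=(-6,4) right/bottom  bias=-1
    (3,0)@(7, 1): e=[10,0,10] → ·  [on edge]
    (2,1)@(5, 3): e=[6,8,6] → #
    (3,1)@(7, 3): e=[18,4,-2] → ·
    (4,1)@(9, 3): e=[30,0,-10] → ·  [on edge]
    (1,2)@(3, 5): e=[2,16,2] → #
    (2,2)@(5, 5): e=[14,12,-6] → ·
    (5,2)@(11, 5): e=[50,0,-30] → ·  [on edge]
    (1,3)@(3, 7): e=[10,20,-10] → ·
    (6,3)@(13, 7): e=[70,0,-50] → ·  [on edge]
    (7,4)@(15, 9): e=[90,0,-70] → ·  [on edge]
    (8,5)@(17, 11): e=[110,0,-90] → ·  [on edge]
  covered (2 px):
    · · · · · · · · ·
    · · # · · · · · ·
    · # · · · · · · ·
    · · · · · · · · ·
    · · · · · · · · ·
    · · · · · · · · ·

Answer: 10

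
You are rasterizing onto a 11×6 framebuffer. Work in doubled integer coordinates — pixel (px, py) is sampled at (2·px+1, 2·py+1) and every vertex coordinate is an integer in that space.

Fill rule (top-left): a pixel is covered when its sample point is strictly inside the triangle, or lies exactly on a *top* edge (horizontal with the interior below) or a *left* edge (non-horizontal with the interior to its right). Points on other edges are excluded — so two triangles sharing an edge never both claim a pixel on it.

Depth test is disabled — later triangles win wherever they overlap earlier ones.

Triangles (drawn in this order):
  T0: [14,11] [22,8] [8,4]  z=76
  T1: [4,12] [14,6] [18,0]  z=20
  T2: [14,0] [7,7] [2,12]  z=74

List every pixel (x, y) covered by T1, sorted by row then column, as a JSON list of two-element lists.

T0:
  2·area = 74  (B↔C swapped to make it positive)
  edge (14, 11)→(8, 4): d=(-6,-7) top-left  bias=+0
  edge (8, 4)→(22, 8): d=(14,4) right/bottom  bias=-1
  edge (22, 8)→(14, 11): d=(-8,3) right/bottom  bias=-1
    (4,2)@(9, 5): e=[1,10,63] → #
    (5,2)@(11, 5): e=[15,2,57] → #
    (6,2)@(13, 5): e=[29,-6,51] → ·
    (4,3)@(9, 7): e=[-11,38,47] → ·
    (5,3)@(11, 7): e=[3,30,41] → #
    (6,3)@(13, 7): e=[17,22,35] → #
    (7,3)@(15, 7): e=[31,14,29] → #
    (8,3)@(17, 7): e=[45,6,23] → #
    (9,3)@(19, 7): e=[59,-2,17] → ·
    (5,4)@(11, 9): e=[-9,58,25] → ·
    (6,4)@(13, 9): e=[5,50,19] → #
    (9,4)@(19, 9): e=[47,26,1] → #
  covered (10 px):
    · · · · · · · · · · ·
    · · · · · · · · · · ·
    · · · · # # · · · · ·
    · · · · · # # # # · ·
    · · · · · · # # # # ·
    · · · · · · · · · · ·
T1:
  2·area = 36  (B↔C swapped to make it positive)
  edge (4, 12)→(18, 0): d=(14,-12) top-left  bias=+0
  edge (18, 0)→(14, 6): d=(-4,6) right/bottom  bias=-1
  edge (14, 6)→(4, 12): d=(-10,6) right/bottom  bias=-1
    (8,0)@(17, 1): e=[2,2,32] → #
    (9,0)@(19, 1): e=[26,-10,20] → ·
    (7,1)@(15, 3): e=[6,6,24] → #
    (8,1)@(17, 3): e=[30,-6,12] → ·
    (9,1)@(19, 3): e=[54,-18,0] → ·  [on edge]
    (6,2)@(13, 5): e=[10,10,16] → #
    (7,2)@(15, 5): e=[34,-2,4] → ·
    (5,3)@(11, 7): e=[14,14,8] → #
    (6,3)@(13, 7): e=[38,2,-4] → ·
    (4,4)@(9, 9): e=[18,18,0] → ·  [on edge]
    (5,4)@(11, 9): e=[42,6,-12] → ·
  covered (4 px):
    · · · · · · · · # · ·
    · · · · · · · # · · ·
    · · · · · · # · · · ·
    · · · · · # · · · · ·
    · · · · · · · · · · ·
    · · · · · · · · · · ·
T2:
  degenerate (2·area = 0) — covers nothing

Final: [[8,0],[7,1],[6,2],[5,3]]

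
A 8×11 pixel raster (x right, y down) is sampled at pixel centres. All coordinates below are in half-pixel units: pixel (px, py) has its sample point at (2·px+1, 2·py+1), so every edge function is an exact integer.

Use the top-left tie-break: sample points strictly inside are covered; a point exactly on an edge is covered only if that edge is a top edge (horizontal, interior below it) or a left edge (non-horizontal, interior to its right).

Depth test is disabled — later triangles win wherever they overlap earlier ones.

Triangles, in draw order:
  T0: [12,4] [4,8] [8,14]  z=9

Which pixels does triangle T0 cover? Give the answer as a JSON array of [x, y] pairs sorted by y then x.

T0:
  2·area = 64  (B↔C swapped to make it positive)
  edge (12, 4)→(8, 14): d=(-4,10) right/bottom  bias=-1
  edge (8, 14)→(4, 8): d=(-4,-6) top-left  bias=+0
  edge (4, 8)→(12, 4): d=(8,-4) top-left  bias=+0
    (5,2)@(11, 5): e=[6,54,4] → █
    (6,2)@(13, 5): e=[-14,66,12] → ·
    (3,3)@(7, 7): e=[38,22,4] → █
    (4,3)@(9, 7): e=[18,34,12] → █
    (5,3)@(11, 7): e=[-2,46,20] → ·
    (2,4)@(5, 9): e=[50,2,12] → █
    (5,4)@(11, 9): e=[-10,38,36] → ·
    (2,5)@(5, 11): e=[42,-6,28] → ·
    (3,5)@(7, 11): e=[22,6,36] → █
    (5,5)@(11, 11): e=[-18,30,52] → ·
    (3,6)@(7, 13): e=[14,-2,52] → ·
    (4,6)@(9, 13): e=[-6,10,60] → ·
  covered (8 px):
    · · · · · · · ·
    · · · · · · · ·
    · · · · · █ · ·
    · · · █ █ · · ·
    · · █ █ █ · · ·
    · · · █ █ · · ·
    · · · · · · · ·
    · · · · · · · ·
    · · · · · · · ·
    · · · · · · · ·
    · · · · · · · ·

Answer: [[5,2],[3,3],[4,3],[2,4],[3,4],[4,4],[3,5],[4,5]]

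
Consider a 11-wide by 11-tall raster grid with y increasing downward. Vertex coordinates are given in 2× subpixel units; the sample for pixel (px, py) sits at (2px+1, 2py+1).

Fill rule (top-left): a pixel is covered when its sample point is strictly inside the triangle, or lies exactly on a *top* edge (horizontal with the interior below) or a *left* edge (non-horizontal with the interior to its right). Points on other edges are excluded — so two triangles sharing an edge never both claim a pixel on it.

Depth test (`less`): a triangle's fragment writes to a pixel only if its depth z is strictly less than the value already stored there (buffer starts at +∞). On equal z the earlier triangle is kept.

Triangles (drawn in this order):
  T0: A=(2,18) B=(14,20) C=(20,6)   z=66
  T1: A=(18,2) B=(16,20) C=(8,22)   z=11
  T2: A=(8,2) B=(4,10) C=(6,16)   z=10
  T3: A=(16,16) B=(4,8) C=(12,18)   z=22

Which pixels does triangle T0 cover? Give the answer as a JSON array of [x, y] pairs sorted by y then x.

T0:
  2·area = 180  (B↔C swapped to make it positive)
  edge (2, 18)→(20, 6): d=(18,-12) top-left  bias=+0
  edge (20, 6)→(14, 20): d=(-6,14) right/bottom  bias=-1
  edge (14, 20)→(2, 18): d=(-12,-2) top-left  bias=+0
    (9,3)@(19, 7): e=[6,8,166] → █
    (10,3)@(21, 7): e=[30,-20,170] → ·
    (8,4)@(17, 9): e=[18,24,138] → █
    (9,4)@(19, 9): e=[42,-4,142] → ·
    (6,5)@(13, 11): e=[6,68,106] → █
    (7,5)@(15, 11): e=[30,40,110] → █
    (9,5)@(19, 11): e=[78,-16,118] → ·
    (5,6)@(11, 13): e=[18,84,78] → █
    (8,6)@(17, 13): e=[90,0,90] → ·  [on edge]
    (3,7)@(7, 15): e=[6,128,46] → █
    (4,7)@(9, 15): e=[30,100,50] → █
    (8,7)@(17, 15): e=[126,-12,66] → ·
  covered (22 px):
    · · · · · · · · · · ·
    · · · · · · · · · · ·
    · · · · · · · · · · ·
    · · · · · · · · · █ ·
    · · · · · · · · █ · ·
    · · · · · · █ █ █ · ·
    · · · · · █ █ █ · · ·
    · · · █ █ █ █ █ · · ·
    · · █ █ █ █ █ █ · · ·
    · · · · █ █ █ · · · ·
    · · · · · · · · · · ·
T1:
  2·area = 140
  edge (18, 2)→(16, 20): d=(-2,18) right/bottom  bias=-1
  edge (16, 20)→(8, 22): d=(-8,2) right/bottom  bias=-1
  edge (8, 22)→(18, 2): d=(10,-20) top-left  bias=+0
    (8,2)@(17, 5): e=[12,118,10] → █
    (9,2)@(19, 5): e=[-24,114,50] → ·
    (8,3)@(17, 7): e=[8,102,30] → █
    (9,3)@(19, 7): e=[-28,98,70] → ·
    (7,4)@(15, 9): e=[40,90,10] → █
    (9,4)@(19, 9): e=[-32,82,90] → ·
    (7,5)@(15, 11): e=[36,74,30] → █
    (8,5)@(17, 11): e=[0,70,70] → ·  [on edge]
    (6,6)@(13, 13): e=[68,62,10] → █
    (8,6)@(17, 13): e=[-4,54,90] → ·
    (6,7)@(13, 15): e=[64,46,30] → █
    (8,7)@(17, 15): e=[-8,38,110] → ·
  covered (17 px):
    · · · · · · · · · · ·
    · · · · · · · · · · ·
    · · · · · · · · █ · ·
    · · · · · · · · █ · ·
    · · · · · · · █ █ · ·
    · · · · · · · █ · · ·
    · · · · · · █ █ · · ·
    · · · · · · █ █ · · ·
    · · · · · █ █ █ · · ·
    · · · · · █ █ █ · · ·
    · · · · █ █ · · · · ·
T2:
  2·area = 40  (B↔C swapped to make it positive)
  edge (8, 2)→(6, 16): d=(-2,14) right/bottom  bias=-1
  edge (6, 16)→(4, 10): d=(-2,-6) top-left  bias=+0
  edge (4, 10)→(8, 2): d=(4,-8) top-left  bias=+0
    (0,0)@(1, 1): e=[100,0,-60] → ·  [on edge]
    (3,2)@(7, 5): e=[8,28,4] → █
    (4,2)@(9, 5): e=[-20,40,20] → ·
    (1,3)@(3, 7): e=[60,0,-20] → ·  [on edge]
    (3,3)@(7, 7): e=[4,24,12] → █
    (4,3)@(9, 7): e=[-24,36,28] → ·
    (2,4)@(5, 9): e=[28,8,4] → █
    (3,4)@(7, 9): e=[0,20,20] → ·  [on edge]
    (2,5)@(5, 11): e=[24,4,12] → █
    (3,5)@(7, 11): e=[-4,16,28] → ·
    (2,6)@(5, 13): e=[20,0,20] → █  [on edge]
    (3,6)@(7, 13): e=[-8,12,36] → ·
    (3,9)@(7, 19): e=[-20,0,60] → ·  [on edge]
  covered (5 px):
    · · · · · · · · · · ·
    · · · · · · · · · · ·
    · · · █ · · · · · · ·
    · · · █ · · · · · · ·
    · · █ · · · · · · · ·
    · · █ · · · · · · · ·
    · · █ · · · · · · · ·
    · · · · · · · · · · ·
    · · · · · · · · · · ·
    · · · · · · · · · · ·
    · · · · · · · · · · ·
T3:
  2·area = 56  (B↔C swapped to make it positive)
  edge (16, 16)→(12, 18): d=(-4,2) right/bottom  bias=-1
  edge (12, 18)→(4, 8): d=(-8,-10) top-left  bias=+0
  edge (4, 8)→(16, 16): d=(12,8) right/bottom  bias=-1
    (2,4)@(5, 9): e=[50,2,4] → █
    (3,4)@(7, 9): e=[46,22,-12] → ·
    (2,5)@(5, 11): e=[42,-14,28] → ·
    (3,5)@(7, 11): e=[38,6,12] → █
    (4,5)@(9, 11): e=[34,26,-4] → ·
    (3,6)@(7, 13): e=[30,-10,36] → ·
    (4,6)@(9, 13): e=[26,10,20] → █
    (5,6)@(11, 13): e=[22,30,4] → █
    (6,6)@(13, 13): e=[18,50,-12] → ·
    (4,7)@(9, 15): e=[18,-6,44] → ·
    (5,7)@(11, 15): e=[14,14,28] → █
    (6,7)@(13, 15): e=[10,34,12] → █
  covered (7 px):
    · · · · · · · · · · ·
    · · · · · · · · · · ·
    · · · · · · · · · · ·
    · · · · · · · · · · ·
    · · █ · · · · · · · ·
    · · · █ · · · · · · ·
    · · · · █ █ · · · · ·
    · · · · · █ █ · · · ·
    · · · · · · █ · · · ·
    · · · · · · · · · · ·
    · · · · · · · · · · ·

Final: [[9,3],[8,4],[6,5],[7,5],[8,5],[5,6],[6,6],[7,6],[3,7],[4,7],[5,7],[6,7],[7,7],[2,8],[3,8],[4,8],[5,8],[6,8],[7,8],[4,9],[5,9],[6,9]]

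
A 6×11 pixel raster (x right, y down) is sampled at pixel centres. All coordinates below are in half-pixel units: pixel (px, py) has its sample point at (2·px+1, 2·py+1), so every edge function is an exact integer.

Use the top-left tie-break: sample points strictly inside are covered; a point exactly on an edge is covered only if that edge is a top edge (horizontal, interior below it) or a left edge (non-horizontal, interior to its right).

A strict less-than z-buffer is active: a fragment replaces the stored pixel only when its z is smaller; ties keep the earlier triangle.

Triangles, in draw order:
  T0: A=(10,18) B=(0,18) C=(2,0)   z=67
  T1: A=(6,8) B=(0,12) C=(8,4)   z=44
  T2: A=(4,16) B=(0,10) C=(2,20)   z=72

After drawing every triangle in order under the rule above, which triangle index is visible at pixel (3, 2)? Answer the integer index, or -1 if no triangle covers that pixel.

T0:
  2·area = 180
  edge (10, 18)→(0, 18): d=(-10,0) right/bottom  bias=-1
  edge (0, 18)→(2, 0): d=(2,-18) top-left  bias=+0
  edge (2, 0)→(10, 18): d=(8,18) right/bottom  bias=-1
    (1,1)@(3, 3): e=[150,24,6] → #
    (2,1)@(5, 3): e=[150,60,-30] → ·
    (1,2)@(3, 5): e=[130,28,22] → #
    (2,2)@(5, 5): e=[130,64,-14] → ·
    (1,3)@(3, 7): e=[110,32,38] → #
    (2,3)@(5, 7): e=[110,68,2] → #
    (3,3)@(7, 7): e=[110,104,-34] → ·
    (0,4)@(1, 9): e=[90,0,90] → #  [on edge]
    (3,4)@(7, 9): e=[90,108,-18] → ·
    (0,5)@(1, 11): e=[70,4,106] → #
    (3,5)@(7, 11): e=[70,112,-2] → ·
    (0,6)@(1, 13): e=[50,8,122] → #
  covered (23 px):
    · · · · · ·
    · # · · · ·
    · # · · · ·
    · # # · · ·
    # # # · · ·
    # # # · · ·
    # # # # · ·
    # # # # · ·
    # # # # # ·
    · · · · · ·
    · · · · · ·
T1:
  2·area = 16
  edge (6, 8)→(0, 12): d=(-6,4) right/bottom  bias=-1
  edge (0, 12)→(8, 4): d=(8,-8) top-left  bias=+0
  edge (8, 4)→(6, 8): d=(-2,4) right/bottom  bias=-1
    (5,0)@(11, 1): e=[22,0,-6] → ·  [on edge]
    (4,1)@(9, 3): e=[18,0,-2] → ·  [on edge]
    (3,2)@(7, 5): e=[14,0,2] → #  [on edge]
    (4,2)@(9, 5): e=[6,16,-6] → ·
    (2,3)@(5, 7): e=[10,0,6] → #  [on edge]
    (3,3)@(7, 7): e=[2,16,-2] → ·
    (1,4)@(3, 9): e=[6,0,10] → #  [on edge]
    (2,4)@(5, 9): e=[-2,16,2] → ·
    (0,5)@(1, 11): e=[2,0,14] → #  [on edge]
    (1,5)@(3, 11): e=[-6,16,6] → ·
    (0,6)@(1, 13): e=[-10,16,10] → ·
  covered (4 px):
    · · · · · ·
    · · · · · ·
    · · · # · ·
    · · # · · ·
    · # · · · ·
    # · · · · ·
    · · · · · ·
    · · · · · ·
    · · · · · ·
    · · · · · ·
    · · · · · ·
T2:
  2·area = 28  (B↔C swapped to make it positive)
  edge (4, 16)→(2, 20): d=(-2,4) right/bottom  bias=-1
  edge (2, 20)→(0, 10): d=(-2,-10) top-left  bias=+0
  edge (0, 10)→(4, 16): d=(4,6) right/bottom  bias=-1
    (0,6)@(1, 13): e=[18,4,6] → #
    (1,6)@(3, 13): e=[10,24,-6] → ·
    (0,7)@(1, 15): e=[14,0,14] → #  [on edge]
    (1,7)@(3, 15): e=[6,20,2] → #
    (2,7)@(5, 15): e=[-2,40,-10] → ·
    (0,8)@(1, 17): e=[10,-4,22] → ·
    (1,8)@(3, 17): e=[2,16,10] → #
    (2,8)@(5, 17): e=[-6,36,-2] → ·
    (1,9)@(3, 19): e=[-2,12,18] → ·
  covered (4 px):
    · · · · · ·
    · · · · · ·
    · · · · · ·
    · · · · · ·
    · · · · · ·
    · · · · · ·
    # · · · · ·
    # # · · · ·
    · # · · · ·
    · · · · · ·
    · · · · · ·

Z-buffer (winner per pixel, '.' = empty):
  . . . . . .
  . 0 . . . .
  . 0 . 1 . .
  . 0 1 . . .
  0 1 0 . . .
  1 0 0 . . .
  0 0 0 0 . .
  0 0 0 0 . .
  0 0 0 0 0 .
  . . . . . .
  . . . . . .

Answer: 1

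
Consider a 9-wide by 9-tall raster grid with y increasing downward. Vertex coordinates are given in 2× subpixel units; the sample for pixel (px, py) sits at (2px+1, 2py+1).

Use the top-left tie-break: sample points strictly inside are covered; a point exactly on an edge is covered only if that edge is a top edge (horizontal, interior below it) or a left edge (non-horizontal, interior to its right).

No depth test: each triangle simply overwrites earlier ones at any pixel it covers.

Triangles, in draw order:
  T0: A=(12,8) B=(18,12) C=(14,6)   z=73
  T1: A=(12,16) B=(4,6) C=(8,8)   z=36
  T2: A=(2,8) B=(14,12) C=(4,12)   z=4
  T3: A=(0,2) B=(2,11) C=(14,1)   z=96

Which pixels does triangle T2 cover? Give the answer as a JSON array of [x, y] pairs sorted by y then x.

T0:
  2·area = 20  (B↔C swapped to make it positive)
  edge (12, 8)→(14, 6): d=(2,-2) top-left  bias=+0
  edge (14, 6)→(18, 12): d=(4,6) right/bottom  bias=-1
  edge (18, 12)→(12, 8): d=(-6,-4) top-left  bias=+0
    (8,1)@(17, 3): e=[0,-30,50] → ·  [on edge]
    (7,2)@(15, 5): e=[0,-10,30] → ·  [on edge]
    (6,3)@(13, 7): e=[0,10,10] → █  [on edge]
    (7,3)@(15, 7): e=[4,-2,18] → ·
    (5,4)@(11, 9): e=[0,30,-10] → ·  [on edge]
    (6,4)@(13, 9): e=[4,18,-2] → ·
    (7,4)@(15, 9): e=[8,6,6] → █
    (8,4)@(17, 9): e=[12,-6,14] → ·
    (4,5)@(9, 11): e=[0,50,-30] → ·  [on edge]
    (7,5)@(15, 11): e=[12,14,-6] → ·
    (8,5)@(17, 11): e=[16,2,2] → █
    (3,6)@(7, 13): e=[0,70,-50] → ·  [on edge]
    (2,7)@(5, 15): e=[0,90,-70] → ·  [on edge]
    (1,8)@(3, 17): e=[0,110,-90] → ·  [on edge]
  covered (3 px):
    · · · · · · · · ·
    · · · · · · · · ·
    · · · · · · · · ·
    · · · · · · █ · ·
    · · · · · · · █ ·
    · · · · · · · · █
    · · · · · · · · ·
    · · · · · · · · ·
    · · · · · · · · ·
T1:
  2·area = 24
  edge (12, 16)→(4, 6): d=(-8,-10) top-left  bias=+0
  edge (4, 6)→(8, 8): d=(4,2) right/bottom  bias=-1
  edge (8, 8)→(12, 16): d=(4,8) right/bottom  bias=-1
    (2,3)@(5, 7): e=[2,2,20] → █
    (3,3)@(7, 7): e=[22,-2,4] → ·
    (2,4)@(5, 9): e=[-14,10,28] → ·
    (3,4)@(7, 9): e=[6,6,12] → █
    (4,4)@(9, 9): e=[26,2,-4] → ·
    (3,5)@(7, 11): e=[-10,14,20] → ·
    (4,5)@(9, 11): e=[10,10,4] → █
    (5,5)@(11, 11): e=[30,6,-12] → ·
    (4,6)@(9, 13): e=[-6,18,12] → ·
  covered (3 px):
    · · · · · · · · ·
    · · · · · · · · ·
    · · · · · · · · ·
    · · █ · · · · · ·
    · · · █ · · · · ·
    · · · · █ · · · ·
    · · · · · · · · ·
    · · · · · · · · ·
    · · · · · · · · ·
T2:
  2·area = 40
  edge (2, 8)→(14, 12): d=(12,4) right/bottom  bias=-1
  edge (14, 12)→(4, 12): d=(-10,0) right/bottom  bias=-1
  edge (4, 12)→(2, 8): d=(-2,-4) top-left  bias=+0
    (1,4)@(3, 9): e=[8,30,2] → █
    (2,4)@(5, 9): e=[0,30,10] → ·  [on edge]
    (1,5)@(3, 11): e=[32,10,-2] → ·
    (2,5)@(5, 11): e=[24,10,6] → █
    (3,5)@(7, 11): e=[16,10,14] → █
    (4,5)@(9, 11): e=[8,10,22] → █
    (5,5)@(11, 11): e=[0,10,30] → ·  [on edge]
    (2,6)@(5, 13): e=[48,-10,2] → ·
    (3,6)@(7, 13): e=[40,-10,10] → ·
    (4,6)@(9, 13): e=[32,-10,18] → ·
    (8,6)@(17, 13): e=[0,-10,50] → ·  [on edge]
  covered (4 px):
    · · · · · · · · ·
    · · · · · · · · ·
    · · · · · · · · ·
    · · · · · · · · ·
    · █ · · · · · · ·
    · · █ █ █ · · · ·
    · · · · · · · · ·
    · · · · · · · · ·
    · · · · · · · · ·
T3:
  2·area = 128  (B↔C swapped to make it positive)
  edge (0, 2)→(14, 1): d=(14,-1) top-left  bias=+0
  edge (14, 1)→(2, 11): d=(-12,10) right/bottom  bias=-1
  edge (2, 11)→(0, 2): d=(-2,-9) top-left  bias=+0
    (0,1)@(1, 3): e=[15,106,7] → █
    (1,1)@(3, 3): e=[17,86,25] → █
    (2,1)@(5, 3): e=[19,66,43] → █
    (3,1)@(7, 3): e=[21,46,61] → █
    (4,1)@(9, 3): e=[23,26,79] → █
    (5,1)@(11, 3): e=[25,6,97] → █
    (6,1)@(13, 3): e=[27,-14,115] → ·
    (0,2)@(1, 5): e=[43,82,3] → █
    (5,2)@(11, 5): e=[53,-18,93] → ·
    (0,3)@(1, 7): e=[71,58,-1] → ·
    (1,3)@(3, 7): e=[73,38,17] → █
    (3,3)@(7, 7): e=[77,-2,53] → ·
  covered (14 px):
    · · · · · · · · ·
    █ █ █ █ █ █ · · ·
    █ █ █ █ █ · · · ·
    · █ █ · · · · · ·
    · █ · · · · · · ·
    · · · · · · · · ·
    · · · · · · · · ·
    · · · · · · · · ·
    · · · · · · · · ·

Answer: [[1,4],[2,5],[3,5],[4,5]]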